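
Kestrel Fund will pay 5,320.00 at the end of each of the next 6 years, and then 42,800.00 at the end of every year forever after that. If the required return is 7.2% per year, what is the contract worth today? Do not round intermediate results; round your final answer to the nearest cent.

416892.25

PV of 6-year annuity: 5,320.00 × [1 − (1+0.072)^−6] / 0.072 = 25202.17938
Perpetuity value at year 6: 42,800.00 / 0.072 = 594444.44444
PV of perpetuity: 594444.44444 / (1+0.072)^6 = 391690.06896
Total PV = 25202.17938 + 391690.06896 = 416892.24834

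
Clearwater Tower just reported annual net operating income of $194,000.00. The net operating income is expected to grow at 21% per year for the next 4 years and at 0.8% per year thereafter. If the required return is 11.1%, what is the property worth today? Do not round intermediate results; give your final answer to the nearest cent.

D_1 = 234740.00000
D_2 = 284035.40000
D_3 = 343682.83400
D_4 = 415856.22914
Terminal value at year 4: TV = D_4×(1+g_2)/(r−g_2) = 419183.07897/0.103 = 4069738.63081
P_0 = D_1/(1+r)^1 + D_2/(1+r)^2 + D_3/(1+r)^3 + D_4/(1+r)^4 + TV/(1+r)^4
    = 211287.12871 + 230114.69464 + 250619.96446 + 272952.43654 + 2671223.84495 = 3636198.06929

$3636198.07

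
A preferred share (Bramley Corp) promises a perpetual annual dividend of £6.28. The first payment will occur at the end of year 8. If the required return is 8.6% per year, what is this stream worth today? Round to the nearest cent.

£40.99

Value at end of year 7: C / r = £6.28 / 0.086 = £73.0233
Discount to today: PV = £73.0233 / (1 + 0.086)^7 = £73.0233 / 1.781594 = £40.99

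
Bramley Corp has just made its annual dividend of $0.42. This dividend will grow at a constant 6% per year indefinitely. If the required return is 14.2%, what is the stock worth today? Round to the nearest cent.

$5.43

D₁ = D₀ × (1 + g) = $0.42 × 1.06 = $0.4452
Growing perpetuity: P = D₁ / (r − g) = $0.4452 / (0.142 − 0.06) = $5.43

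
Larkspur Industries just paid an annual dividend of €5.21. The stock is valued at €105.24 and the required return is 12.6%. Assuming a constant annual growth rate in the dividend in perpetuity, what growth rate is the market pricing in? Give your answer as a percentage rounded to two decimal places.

P = D₀(1+g)/(r−g) ⇒ P(r−g) = D₀(1+g) ⇒ g(P+D₀) = P·r − D₀
g = (P·r − D₀)/(P + D₀) = (€105.24×0.126 − €5.21) / (€105.24 + €5.21) = 0.072886

7.29%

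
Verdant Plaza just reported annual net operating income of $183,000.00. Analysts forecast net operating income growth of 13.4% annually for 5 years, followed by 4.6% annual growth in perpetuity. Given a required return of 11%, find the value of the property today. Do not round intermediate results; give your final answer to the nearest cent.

$4304625.76

D_1 = 207522.00000
D_2 = 235329.94800
D_3 = 266864.16103
D_4 = 302623.95861
D_5 = 343175.56906
Terminal value at year 5: TV = D_5×(1+g_2)/(r−g_2) = 358961.64524/0.064 = 5608775.70689
P_0 = D_1/(1+r)^1 + D_2/(1+r)^2 + D_3/(1+r)^3 + D_4/(1+r)^4 + D_5/(1+r)^5 + TV/(1+r)^5
    = 186956.75676 + 190999.06501 + 195128.77452 + 199347.77505 + 203657.99722 + 3328535.39204 = 4304625.76060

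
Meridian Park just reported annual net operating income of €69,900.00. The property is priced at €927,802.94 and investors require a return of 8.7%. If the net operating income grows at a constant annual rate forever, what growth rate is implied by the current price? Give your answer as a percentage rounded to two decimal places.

1.08%

P = D₀(1+g)/(r−g) ⇒ P(r−g) = D₀(1+g) ⇒ g(P+D₀) = P·r − D₀
g = (P·r − D₀)/(P + D₀) = (€927,802.94×0.087 − €69,900.00) / (€927,802.94 + €69,900.00) = 0.010844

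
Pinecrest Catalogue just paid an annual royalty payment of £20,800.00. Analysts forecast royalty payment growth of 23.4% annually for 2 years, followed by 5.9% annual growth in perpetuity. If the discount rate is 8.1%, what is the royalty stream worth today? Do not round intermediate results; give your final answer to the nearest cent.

D_1 = 25667.20000
D_2 = 31673.32480
Terminal value at year 2: TV = D_2×(1+g_2)/(r−g_2) = 33542.05096/0.022 = 1524638.68015
P_0 = D_1/(1+r)^1 + D_2/(1+r)^2 + TV/(1+r)^2
    = 23743.94080 + 27104.55406 + 1304714.67056 = 1355563.16542

£1355563.17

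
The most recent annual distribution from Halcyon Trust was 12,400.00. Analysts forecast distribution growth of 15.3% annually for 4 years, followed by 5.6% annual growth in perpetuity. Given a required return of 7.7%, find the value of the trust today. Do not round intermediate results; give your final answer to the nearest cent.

D_1 = 14297.20000
D_2 = 16484.67160
D_3 = 19006.82635
D_4 = 21914.87079
Terminal value at year 4: TV = D_4×(1+g_2)/(r−g_2) = 23142.10355/0.021 = 1102004.93101
P_0 = D_1/(1+r)^1 + D_2/(1+r)^2 + D_3/(1+r)^3 + D_4/(1+r)^4 + TV/(1+r)^4
    = 13275.02321 + 14211.79365 + 15214.66860 + 16288.31281 + 819069.44411 = 878059.24239

878059.24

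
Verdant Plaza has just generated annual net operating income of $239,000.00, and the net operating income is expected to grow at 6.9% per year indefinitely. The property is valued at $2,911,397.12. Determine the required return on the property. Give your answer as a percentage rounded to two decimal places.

D₁ = $239,000.00 × 1.069 = $255,491.0000
P = D₁/(r − g) ⇒ r = D₁/P + g = $255,491.0000/$2,911,397.12 + 0.069 = 0.087755 + 0.069 = 0.156755

15.68%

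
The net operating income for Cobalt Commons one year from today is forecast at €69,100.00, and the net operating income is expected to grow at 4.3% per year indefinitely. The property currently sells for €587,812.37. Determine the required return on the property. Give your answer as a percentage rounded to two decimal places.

16.06%

P = D₁/(r − g) ⇒ r = D₁/P + g = €69,100.0000/€587,812.37 + 0.043 = 0.117555 + 0.043 = 0.160555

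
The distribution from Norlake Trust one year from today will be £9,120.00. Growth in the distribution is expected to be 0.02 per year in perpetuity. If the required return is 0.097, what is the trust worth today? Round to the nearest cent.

£118441.56

Growing perpetuity: P = D₁ / (r − g) = £9,120.0000 / (0.097 − 0.02) = £118,441.56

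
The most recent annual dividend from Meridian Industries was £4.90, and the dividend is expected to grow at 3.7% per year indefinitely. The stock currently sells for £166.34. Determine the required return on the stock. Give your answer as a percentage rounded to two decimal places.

D₁ = £4.90 × 1.037 = £5.0813
P = D₁/(r − g) ⇒ r = D₁/P + g = £5.0813/£166.34 + 0.037 = 0.030548 + 0.037 = 0.067548

6.75%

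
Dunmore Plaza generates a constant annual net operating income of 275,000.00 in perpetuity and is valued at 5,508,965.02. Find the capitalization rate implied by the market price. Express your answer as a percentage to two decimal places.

4.99%

P = C/r ⇒ r = C/P = 275,000.00/5,508,965.02 = 0.049919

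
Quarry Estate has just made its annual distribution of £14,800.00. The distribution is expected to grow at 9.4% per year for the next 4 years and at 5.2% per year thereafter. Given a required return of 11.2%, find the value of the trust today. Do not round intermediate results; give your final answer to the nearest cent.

£299937.96

D_1 = 16191.20000
D_2 = 17713.17280
D_3 = 19378.21104
D_4 = 21199.76288
Terminal value at year 4: TV = D_4×(1+g_2)/(r−g_2) = 22302.15055/0.06 = 371702.50918
P_0 = D_1/(1+r)^1 + D_2/(1+r)^2 + D_3/(1+r)^3 + D_4/(1+r)^4 + TV/(1+r)^4
    = 14560.43165 + 14324.74121 + 14092.86591 + 13864.74398 + 243095.17772 = 299937.96048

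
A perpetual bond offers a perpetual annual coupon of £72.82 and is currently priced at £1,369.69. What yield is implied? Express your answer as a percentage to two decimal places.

P = C/r ⇒ r = C/P = £72.82/£1,369.69 = 0.053165

5.32%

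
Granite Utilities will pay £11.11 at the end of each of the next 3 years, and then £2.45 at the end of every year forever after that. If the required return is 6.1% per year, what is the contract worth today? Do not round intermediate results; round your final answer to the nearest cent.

PV of 3-year annuity: £11.11 × [1 − (1+0.061)^−3] / 0.061 = 29.64230
Perpetuity value at year 3: £2.45 / 0.061 = 40.16393
PV of perpetuity: 40.16393 / (1+0.061)^3 = 33.62715
Total PV = 29.64230 + 33.62715 = 63.26946

£63.27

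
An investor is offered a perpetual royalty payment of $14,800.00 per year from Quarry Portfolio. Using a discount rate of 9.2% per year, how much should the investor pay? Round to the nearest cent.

Level perpetuity: PV = C / r = $14,800.00 / 0.092 = $160,869.57

$160869.57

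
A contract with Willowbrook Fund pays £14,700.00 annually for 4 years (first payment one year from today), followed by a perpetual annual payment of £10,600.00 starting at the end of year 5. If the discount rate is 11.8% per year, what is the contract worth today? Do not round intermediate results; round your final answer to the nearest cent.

PV of 4-year annuity: £14,700.00 × [1 − (1+0.118)^−4] / 0.118 = 44837.76172
Perpetuity value at year 4: £10,600.00 / 0.118 = 89830.50847
PV of perpetuity: 89830.50847 / (1+0.118)^4 = 57498.51703
Total PV = 44837.76172 + 57498.51703 = 102336.27875

£102336.28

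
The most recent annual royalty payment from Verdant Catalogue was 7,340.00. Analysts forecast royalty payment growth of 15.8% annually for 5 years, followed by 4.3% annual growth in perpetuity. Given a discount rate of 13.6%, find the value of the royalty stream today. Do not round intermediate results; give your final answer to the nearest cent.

129492.33

D_1 = 8499.72000
D_2 = 9842.67576
D_3 = 11397.81853
D_4 = 13198.67386
D_5 = 15284.06433
Terminal value at year 5: TV = D_5×(1+g_2)/(r−g_2) = 15941.27909/0.093 = 171411.60316
P_0 = D_1/(1+r)^1 + D_2/(1+r)^2 + D_3/(1+r)^3 + D_4/(1+r)^4 + D_5/(1+r)^5 + TV/(1+r)^5
    = 7482.14789 + 7627.04864 + 7774.75557 + 7925.32302 + 8078.80638 + 90604.24794 = 129492.32944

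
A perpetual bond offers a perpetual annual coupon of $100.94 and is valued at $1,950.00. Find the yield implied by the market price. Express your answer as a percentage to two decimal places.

5.18%

P = C/r ⇒ r = C/P = $100.94/$1,950.00 = 0.051764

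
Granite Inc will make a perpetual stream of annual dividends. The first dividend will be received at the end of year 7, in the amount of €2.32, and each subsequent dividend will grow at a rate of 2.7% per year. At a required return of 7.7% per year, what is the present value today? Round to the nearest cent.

Value at end of year 6: C₁ / (r − g) = €2.32 / (0.077 − 0.027) = €46.4000
Discount to today: PV = €46.4000 / (1 + 0.077)^6 = €46.4000 / 1.560609 = €29.73

€29.73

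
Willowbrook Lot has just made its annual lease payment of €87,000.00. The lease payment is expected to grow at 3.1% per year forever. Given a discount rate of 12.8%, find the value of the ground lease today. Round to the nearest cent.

€924711.34

D₁ = D₀ × (1 + g) = €87,000.00 × 1.031 = €89,697.0000
Growing perpetuity: P = D₁ / (r − g) = €89,697.0000 / (0.128 − 0.031) = €924,711.34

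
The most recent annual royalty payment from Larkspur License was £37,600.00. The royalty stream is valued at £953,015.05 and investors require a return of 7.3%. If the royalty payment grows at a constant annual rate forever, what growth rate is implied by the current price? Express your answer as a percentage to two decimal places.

P = D₀(1+g)/(r−g) ⇒ P(r−g) = D₀(1+g) ⇒ g(P+D₀) = P·r − D₀
g = (P·r − D₀)/(P + D₀) = (£953,015.05×0.073 − £37,600.00) / (£953,015.05 + £37,600.00) = 0.032273

3.23%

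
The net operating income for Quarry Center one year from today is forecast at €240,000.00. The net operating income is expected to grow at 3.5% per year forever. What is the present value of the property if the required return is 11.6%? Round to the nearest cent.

Growing perpetuity: P = D₁ / (r − g) = €240,000.0000 / (0.116 − 0.035) = €2,962,962.96

€2962962.96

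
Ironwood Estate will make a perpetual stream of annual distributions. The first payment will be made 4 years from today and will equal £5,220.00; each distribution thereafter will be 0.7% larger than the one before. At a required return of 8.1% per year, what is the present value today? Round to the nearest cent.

Value at end of year 3: C₁ / (r − g) = £5,220.00 / (0.081 − 0.007) = £70,540.5405
Discount to today: PV = £70,540.5405 / (1 + 0.081)^3 = £70,540.5405 / 1.263214 = £55,842.09

£55842.09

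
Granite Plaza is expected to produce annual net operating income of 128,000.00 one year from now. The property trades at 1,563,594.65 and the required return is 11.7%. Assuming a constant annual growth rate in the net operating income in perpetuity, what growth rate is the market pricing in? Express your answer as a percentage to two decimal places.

P = D₁/(r−g) ⇒ g = r − D₁/P = 0.117 − 128,000.00/1,563,594.65 = 0.035137

3.51%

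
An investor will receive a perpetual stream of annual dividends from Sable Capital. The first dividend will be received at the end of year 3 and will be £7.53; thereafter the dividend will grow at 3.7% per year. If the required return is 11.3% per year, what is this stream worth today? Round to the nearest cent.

£79.98

Value at end of year 2: C₁ / (r − g) = £7.53 / (0.113 − 0.037) = £99.0789
Discount to today: PV = £99.0789 / (1 + 0.113)^2 = £99.0789 / 1.238769 = £79.98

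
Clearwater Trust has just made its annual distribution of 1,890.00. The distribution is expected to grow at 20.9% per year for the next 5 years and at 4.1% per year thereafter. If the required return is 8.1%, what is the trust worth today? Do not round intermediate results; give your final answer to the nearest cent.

D_1 = 2285.01000
D_2 = 2762.57709
D_3 = 3339.95570
D_4 = 4038.00644
D_5 = 4881.94979
Terminal value at year 5: TV = D_5×(1+g_2)/(r−g_2) = 5082.10973/0.04 = 127052.74329
P_0 = D_1/(1+r)^1 + D_2/(1+r)^2 + D_3/(1+r)^3 + D_4/(1+r)^4 + D_5/(1+r)^5 + TV/(1+r)^5
    = 2113.79278 + 2364.08462 + 2644.01324 + 2957.08788 + 3307.23335 + 86070.74793 = 99456.95981

99456.96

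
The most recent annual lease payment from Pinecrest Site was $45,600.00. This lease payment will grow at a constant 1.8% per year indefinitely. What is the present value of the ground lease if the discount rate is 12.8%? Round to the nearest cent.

$422007.27

D₁ = D₀ × (1 + g) = $45,600.00 × 1.018 = $46,420.8000
Growing perpetuity: P = D₁ / (r − g) = $46,420.8000 / (0.128 − 0.018) = $422,007.27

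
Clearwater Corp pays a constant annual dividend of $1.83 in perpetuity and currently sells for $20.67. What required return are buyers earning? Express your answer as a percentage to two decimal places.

P = C/r ⇒ r = C/P = $1.83/$20.67 = 0.088534

8.85%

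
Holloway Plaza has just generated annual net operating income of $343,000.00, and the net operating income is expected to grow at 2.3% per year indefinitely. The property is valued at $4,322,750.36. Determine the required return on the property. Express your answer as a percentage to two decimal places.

10.42%

D₁ = $343,000.00 × 1.023 = $350,889.0000
P = D₁/(r − g) ⇒ r = D₁/P + g = $350,889.0000/$4,322,750.36 + 0.023 = 0.081173 + 0.023 = 0.104173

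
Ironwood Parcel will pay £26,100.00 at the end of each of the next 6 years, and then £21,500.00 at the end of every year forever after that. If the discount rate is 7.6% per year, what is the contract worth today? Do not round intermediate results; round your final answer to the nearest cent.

£304420.51

PV of 6-year annuity: £26,100.00 × [1 − (1+0.076)^−6] / 0.076 = 122135.38454
Perpetuity value at year 6: £21,500.00 / 0.076 = 282894.73684
PV of perpetuity: 282894.73684 / (1+0.076)^6 = 182285.12888
Total PV = 122135.38454 + 182285.12888 = 304420.51343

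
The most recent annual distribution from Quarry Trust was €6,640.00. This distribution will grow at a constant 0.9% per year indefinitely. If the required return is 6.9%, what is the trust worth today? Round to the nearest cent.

€111662.67

D₁ = D₀ × (1 + g) = €6,640.00 × 1.009 = €6,699.7600
Growing perpetuity: P = D₁ / (r − g) = €6,699.7600 / (0.069 − 0.009) = €111,662.67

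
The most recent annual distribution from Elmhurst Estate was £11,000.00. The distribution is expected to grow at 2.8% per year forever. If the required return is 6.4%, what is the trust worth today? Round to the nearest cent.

£314111.11

D₁ = D₀ × (1 + g) = £11,000.00 × 1.028 = £11,308.0000
Growing perpetuity: P = D₁ / (r − g) = £11,308.0000 / (0.064 − 0.028) = £314,111.11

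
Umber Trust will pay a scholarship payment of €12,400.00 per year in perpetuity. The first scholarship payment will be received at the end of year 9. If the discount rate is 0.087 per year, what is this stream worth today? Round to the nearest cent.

€73125.03

Value at end of year 8: C / r = €12,400.00 / 0.087 = €142,528.7356
Discount to today: PV = €142,528.7356 / (1 + 0.087)^8 = €142,528.7356 / 1.949110 = €73,125.03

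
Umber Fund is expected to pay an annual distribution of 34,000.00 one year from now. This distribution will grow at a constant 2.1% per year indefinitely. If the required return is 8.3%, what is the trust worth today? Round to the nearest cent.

548387.10

Growing perpetuity: P = D₁ / (r − g) = 34,000.0000 / (0.083 − 0.021) = 548,387.10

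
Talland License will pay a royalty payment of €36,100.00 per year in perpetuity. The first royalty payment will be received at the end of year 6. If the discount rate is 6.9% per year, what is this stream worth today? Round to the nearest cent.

€374774.11

Value at end of year 5: C / r = €36,100.00 / 0.069 = €523,188.4058
Discount to today: PV = €523,188.4058 / (1 + 0.069)^5 = €523,188.4058 / 1.396010 = €374,774.11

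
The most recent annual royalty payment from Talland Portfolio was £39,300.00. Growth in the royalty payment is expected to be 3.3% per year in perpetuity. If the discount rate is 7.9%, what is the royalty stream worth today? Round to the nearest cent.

£882541.30

D₁ = D₀ × (1 + g) = £39,300.00 × 1.033 = £40,596.9000
Growing perpetuity: P = D₁ / (r − g) = £40,596.9000 / (0.079 − 0.033) = £882,541.30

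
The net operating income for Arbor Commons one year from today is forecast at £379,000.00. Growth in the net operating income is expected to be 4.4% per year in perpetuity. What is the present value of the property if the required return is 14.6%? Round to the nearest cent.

Growing perpetuity: P = D₁ / (r − g) = £379,000.0000 / (0.146 − 0.044) = £3,715,686.27

£3715686.27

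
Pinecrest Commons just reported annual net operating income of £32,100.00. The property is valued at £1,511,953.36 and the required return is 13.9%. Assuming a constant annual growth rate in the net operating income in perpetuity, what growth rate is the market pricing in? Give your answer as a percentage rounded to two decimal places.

P = D₀(1+g)/(r−g) ⇒ P(r−g) = D₀(1+g) ⇒ g(P+D₀) = P·r − D₀
g = (P·r − D₀)/(P + D₀) = (£1,511,953.36×0.139 − £32,100.00) / (£1,511,953.36 + £32,100.00) = 0.115321

11.53%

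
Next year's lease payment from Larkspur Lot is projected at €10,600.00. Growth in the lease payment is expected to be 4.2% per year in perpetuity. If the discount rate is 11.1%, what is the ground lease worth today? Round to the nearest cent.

€153623.19

Growing perpetuity: P = D₁ / (r − g) = €10,600.0000 / (0.111 − 0.042) = €153,623.19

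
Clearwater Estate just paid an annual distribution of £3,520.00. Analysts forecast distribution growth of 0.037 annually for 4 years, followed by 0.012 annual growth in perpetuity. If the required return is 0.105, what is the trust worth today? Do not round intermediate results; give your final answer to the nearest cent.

£41753.34

D_1 = 3650.24000
D_2 = 3785.29888
D_3 = 3925.35494
D_4 = 4070.59307
Terminal value at year 4: TV = D_4×(1+g_2)/(r−g_2) = 4119.44019/0.093 = 44295.05579
P_0 = D_1/(1+r)^1 + D_2/(1+r)^2 + D_3/(1+r)^3 + D_4/(1+r)^4 + TV/(1+r)^4
    = 3303.38462 + 3100.09941 + 2909.32406 + 2730.28873 + 29710.23869 = 41753.33551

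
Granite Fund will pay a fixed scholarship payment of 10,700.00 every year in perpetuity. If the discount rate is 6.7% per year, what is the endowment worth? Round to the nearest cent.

Level perpetuity: PV = C / r = 10,700.00 / 0.067 = 159,701.49

159701.49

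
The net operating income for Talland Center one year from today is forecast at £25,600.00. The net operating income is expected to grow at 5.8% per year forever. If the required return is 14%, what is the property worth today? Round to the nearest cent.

Growing perpetuity: P = D₁ / (r − g) = £25,600.0000 / (0.14 − 0.058) = £312,195.12

£312195.12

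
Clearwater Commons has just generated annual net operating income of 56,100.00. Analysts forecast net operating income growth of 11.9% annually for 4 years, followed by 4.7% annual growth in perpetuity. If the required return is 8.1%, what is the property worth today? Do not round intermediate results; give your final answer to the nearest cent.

2228399.17

D_1 = 62775.90000
D_2 = 70246.23210
D_3 = 78605.53372
D_4 = 87959.59223
Terminal value at year 4: TV = D_4×(1+g_2)/(r−g_2) = 92093.69307/0.034 = 2708638.03140
P_0 = D_1/(1+r)^1 + D_2/(1+r)^2 + D_3/(1+r)^3 + D_4/(1+r)^4 + TV/(1+r)^4
    = 58072.06290 + 60113.44902 + 62226.59524 + 64414.02412 + 1983573.03683 = 2228399.16811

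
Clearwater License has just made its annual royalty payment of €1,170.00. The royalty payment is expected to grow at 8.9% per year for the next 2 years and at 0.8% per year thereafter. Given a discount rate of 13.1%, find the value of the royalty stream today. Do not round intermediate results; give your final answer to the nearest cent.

D_1 = 1274.13000
D_2 = 1387.52757
Terminal value at year 2: TV = D_2×(1+g_2)/(r−g_2) = 1398.62779/0.123 = 11370.95765
P_0 = D_1/(1+r)^1 + D_2/(1+r)^2 + TV/(1+r)^2
    = 1126.55172 + 1084.71691 + 8889.38738 = 11100.65601

€11100.66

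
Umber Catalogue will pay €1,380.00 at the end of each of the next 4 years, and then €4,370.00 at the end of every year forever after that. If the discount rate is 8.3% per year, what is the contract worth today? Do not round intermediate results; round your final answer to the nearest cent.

€42813.12

PV of 4-year annuity: €1,380.00 × [1 − (1+0.083)^−4] / 0.083 = 4540.37863
Perpetuity value at year 4: €4,370.00 / 0.083 = 52650.60241
PV of perpetuity: 52650.60241 / (1+0.083)^4 = 38272.73674
Total PV = 4540.37863 + 38272.73674 = 42813.11537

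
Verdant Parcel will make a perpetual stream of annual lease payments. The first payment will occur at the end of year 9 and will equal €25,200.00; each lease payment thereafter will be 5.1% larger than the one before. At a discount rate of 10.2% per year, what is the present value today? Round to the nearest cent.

€227183.93

Value at end of year 8: C₁ / (r − g) = €25,200.00 / (0.102 − 0.051) = €494,117.6471
Discount to today: PV = €494,117.6471 / (1 + 0.102)^8 = €494,117.6471 / 2.174967 = €227,183.93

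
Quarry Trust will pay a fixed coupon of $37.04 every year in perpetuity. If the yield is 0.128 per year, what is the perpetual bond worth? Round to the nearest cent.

$289.38

Level perpetuity: PV = C / r = $37.04 / 0.128 = $289.38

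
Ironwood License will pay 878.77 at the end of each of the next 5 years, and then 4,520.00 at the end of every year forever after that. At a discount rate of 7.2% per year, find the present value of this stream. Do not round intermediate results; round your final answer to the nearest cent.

47927.63

PV of 5-year annuity: 878.77 × [1 − (1+0.072)^−5] / 0.072 = 3583.91747
Perpetuity value at year 5: 4,520.00 / 0.072 = 62777.77778
PV of perpetuity: 62777.77778 / (1+0.072)^5 = 44343.70859
Total PV = 3583.91747 + 44343.70859 = 47927.62607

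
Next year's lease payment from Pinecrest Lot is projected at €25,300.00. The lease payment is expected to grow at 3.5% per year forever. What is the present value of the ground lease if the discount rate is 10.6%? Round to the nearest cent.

€356338.03

Growing perpetuity: P = D₁ / (r − g) = €25,300.0000 / (0.106 − 0.035) = €356,338.03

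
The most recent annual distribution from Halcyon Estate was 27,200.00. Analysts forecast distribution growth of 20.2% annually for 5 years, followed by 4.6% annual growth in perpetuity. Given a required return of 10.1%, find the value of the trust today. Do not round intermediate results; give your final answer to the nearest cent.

D_1 = 32694.40000
D_2 = 39298.66880
D_3 = 47236.99990
D_4 = 56778.87388
D_5 = 68248.20640
Terminal value at year 5: TV = D_5×(1+g_2)/(r−g_2) = 71387.62389/0.055 = 1297956.79808
P_0 = D_1/(1+r)^1 + D_2/(1+r)^2 + D_3/(1+r)^3 + D_4/(1+r)^4 + D_5/(1+r)^5 + TV/(1+r)^5
    = 29695.18619 + 32419.26776 + 35393.24237 + 38640.03390 + 42184.66917 + 802275.70817 = 980608.10756

980608.11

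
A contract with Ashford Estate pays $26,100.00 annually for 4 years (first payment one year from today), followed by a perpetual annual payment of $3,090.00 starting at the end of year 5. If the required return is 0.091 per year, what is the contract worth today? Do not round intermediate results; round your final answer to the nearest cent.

$108338.67

PV of 4-year annuity: $26,100.00 × [1 − (1+0.091)^−4] / 0.091 = 84371.42294
Perpetuity value at year 4: $3,090.00 / 0.091 = 33956.04396
PV of perpetuity: 33956.04396 / (1+0.091)^4 = 23967.24331
Total PV = 84371.42294 + 23967.24331 = 108338.66625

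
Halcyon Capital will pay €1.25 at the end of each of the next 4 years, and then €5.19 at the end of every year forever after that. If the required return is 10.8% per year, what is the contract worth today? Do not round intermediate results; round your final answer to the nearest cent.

€35.78

PV of 4-year annuity: €1.25 × [1 − (1+0.108)^−4] / 0.108 = 3.89468
Perpetuity value at year 4: €5.19 / 0.108 = 48.05556
PV of perpetuity: 48.05556 / (1+0.108)^4 = 31.88486
Total PV = 3.89468 + 31.88486 = 35.77954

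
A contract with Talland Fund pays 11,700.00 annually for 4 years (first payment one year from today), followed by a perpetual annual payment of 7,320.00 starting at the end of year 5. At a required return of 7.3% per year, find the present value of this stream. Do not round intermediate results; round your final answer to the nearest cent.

115010.03

PV of 4-year annuity: 11,700.00 × [1 − (1+0.073)^−4] / 0.073 = 39363.44569
Perpetuity value at year 4: 7,320.00 / 0.073 = 100273.97260
PV of perpetuity: 100273.97260 / (1+0.073)^4 = 75646.58607
Total PV = 39363.44569 + 75646.58607 = 115010.03176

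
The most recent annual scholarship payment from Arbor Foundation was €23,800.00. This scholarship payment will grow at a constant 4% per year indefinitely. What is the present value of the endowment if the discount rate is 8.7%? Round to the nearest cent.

D₁ = D₀ × (1 + g) = €23,800.00 × 1.04 = €24,752.0000
Growing perpetuity: P = D₁ / (r − g) = €24,752.0000 / (0.087 − 0.04) = €526,638.30

€526638.30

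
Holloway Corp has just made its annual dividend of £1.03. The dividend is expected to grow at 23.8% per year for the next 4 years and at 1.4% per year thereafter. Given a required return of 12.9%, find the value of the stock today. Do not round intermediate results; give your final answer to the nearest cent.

£18.35

D_1 = 1.27514
D_2 = 1.57862
D_3 = 1.95434
D_4 = 2.41947
Terminal value at year 4: TV = D_4×(1+g_2)/(r−g_2) = 2.45334/0.115 = 21.33339
P_0 = D_1/(1+r)^1 + D_2/(1+r)^2 + D_3/(1+r)^3 + D_4/(1+r)^4 + TV/(1+r)^4
    = 1.12944 + 1.23848 + 1.35805 + 1.48917 + 13.13059 = 18.34574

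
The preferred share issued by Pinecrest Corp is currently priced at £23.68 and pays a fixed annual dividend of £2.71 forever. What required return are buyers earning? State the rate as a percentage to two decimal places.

P = C/r ⇒ r = C/P = £2.71/£23.68 = 0.114443

11.44%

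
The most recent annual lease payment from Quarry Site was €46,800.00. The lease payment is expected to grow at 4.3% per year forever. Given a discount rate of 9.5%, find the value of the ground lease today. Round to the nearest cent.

D₁ = D₀ × (1 + g) = €46,800.00 × 1.043 = €48,812.4000
Growing perpetuity: P = D₁ / (r − g) = €48,812.4000 / (0.095 − 0.043) = €938,700.00

€938700.00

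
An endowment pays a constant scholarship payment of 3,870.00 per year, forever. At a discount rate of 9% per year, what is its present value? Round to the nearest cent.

Level perpetuity: PV = C / r = 3,870.00 / 0.09 = 43,000.00

43000.00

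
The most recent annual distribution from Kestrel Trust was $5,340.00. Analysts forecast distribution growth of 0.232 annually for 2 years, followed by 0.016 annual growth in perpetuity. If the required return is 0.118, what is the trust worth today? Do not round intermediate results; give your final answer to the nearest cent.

D_1 = 6578.88000
D_2 = 8105.18016
Terminal value at year 2: TV = D_2×(1+g_2)/(r−g_2) = 8234.86304/0.102 = 80733.95140
P_0 = D_1/(1+r)^1 + D_2/(1+r)^2 + TV/(1+r)^2
    = 5884.50805 + 6484.53839 + 64591.08826 = 76960.13469

$76960.13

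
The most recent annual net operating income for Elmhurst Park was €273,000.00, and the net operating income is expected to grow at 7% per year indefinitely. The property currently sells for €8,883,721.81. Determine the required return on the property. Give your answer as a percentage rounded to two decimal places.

D₁ = €273,000.00 × 1.07 = €292,110.0000
P = D₁/(r − g) ⇒ r = D₁/P + g = €292,110.0000/€8,883,721.81 + 0.07 = 0.032881 + 0.07 = 0.102881

10.29%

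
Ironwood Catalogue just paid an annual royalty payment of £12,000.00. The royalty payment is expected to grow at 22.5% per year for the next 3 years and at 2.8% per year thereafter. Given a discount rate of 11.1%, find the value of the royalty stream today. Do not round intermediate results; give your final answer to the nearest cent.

£243139.79

D_1 = 14700.00000
D_2 = 18007.50000
D_3 = 22059.18750
Terminal value at year 3: TV = D_3×(1+g_2)/(r−g_2) = 22676.84475/0.083 = 273214.99699
P_0 = D_1/(1+r)^1 + D_2/(1+r)^2 + D_3/(1+r)^3 + TV/(1+r)^3
    = 13231.32313 + 14588.99265 + 16085.97300 + 199233.49688 = 243139.78566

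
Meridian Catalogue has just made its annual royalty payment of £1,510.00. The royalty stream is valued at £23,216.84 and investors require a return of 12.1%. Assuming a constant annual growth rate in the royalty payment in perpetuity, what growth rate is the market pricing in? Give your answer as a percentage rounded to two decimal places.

P = D₀(1+g)/(r−g) ⇒ P(r−g) = D₀(1+g) ⇒ g(P+D₀) = P·r − D₀
g = (P·r − D₀)/(P + D₀) = (£23,216.84×0.121 − £1,510.00) / (£23,216.84 + £1,510.00) = 0.052544

5.25%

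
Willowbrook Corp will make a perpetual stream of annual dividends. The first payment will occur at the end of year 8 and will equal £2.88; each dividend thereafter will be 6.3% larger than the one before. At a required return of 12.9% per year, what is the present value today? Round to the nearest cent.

£18.66

Value at end of year 7: C₁ / (r − g) = £2.88 / (0.129 − 0.063) = £43.6364
Discount to today: PV = £43.6364 / (1 + 0.129)^7 = £43.6364 / 2.338070 = £18.66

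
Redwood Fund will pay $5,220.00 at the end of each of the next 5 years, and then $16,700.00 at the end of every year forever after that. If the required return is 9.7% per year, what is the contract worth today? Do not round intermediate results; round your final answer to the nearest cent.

PV of 5-year annuity: $5,220.00 × [1 − (1+0.097)^−5] / 0.097 = 19940.49947
Perpetuity value at year 5: $16,700.00 / 0.097 = 172164.94845
PV of perpetuity: 172164.94845 / (1+0.097)^5 = 108370.63023
Total PV = 19940.49947 + 108370.63023 = 128311.12970

$128311.13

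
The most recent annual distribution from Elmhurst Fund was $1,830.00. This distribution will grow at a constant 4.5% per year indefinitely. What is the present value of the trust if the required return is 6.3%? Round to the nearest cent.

$106241.67

D₁ = D₀ × (1 + g) = $1,830.00 × 1.045 = $1,912.3500
Growing perpetuity: P = D₁ / (r − g) = $1,912.3500 / (0.063 − 0.045) = $106,241.67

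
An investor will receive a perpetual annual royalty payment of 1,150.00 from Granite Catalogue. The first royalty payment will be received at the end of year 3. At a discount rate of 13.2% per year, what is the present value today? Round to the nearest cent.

Value at end of year 2: C / r = 1,150.00 / 0.132 = 8,712.1212
Discount to today: PV = 8,712.1212 / (1 + 0.132)^2 = 8,712.1212 / 1.281424 = 6,798.78

6798.78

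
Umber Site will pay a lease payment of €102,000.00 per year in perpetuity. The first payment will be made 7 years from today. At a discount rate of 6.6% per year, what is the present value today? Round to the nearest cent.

€1053205.23

Value at end of year 6: C / r = €102,000.00 / 0.066 = €1,545,454.5455
Discount to today: PV = €1,545,454.5455 / (1 + 0.066)^6 = €1,545,454.5455 / 1.467382 = €1,053,205.23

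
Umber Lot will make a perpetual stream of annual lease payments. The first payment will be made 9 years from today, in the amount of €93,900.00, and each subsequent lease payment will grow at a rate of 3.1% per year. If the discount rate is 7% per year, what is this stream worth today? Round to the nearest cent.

€1401298.84

Value at end of year 8: C₁ / (r − g) = €93,900.00 / (0.07 − 0.031) = €2,407,692.3077
Discount to today: PV = €2,407,692.3077 / (1 + 0.07)^8 = €2,407,692.3077 / 1.718186 = €1,401,298.84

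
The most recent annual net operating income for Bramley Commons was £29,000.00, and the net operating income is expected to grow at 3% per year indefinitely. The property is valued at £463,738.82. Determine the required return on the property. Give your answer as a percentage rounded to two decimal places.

D₁ = £29,000.00 × 1.03 = £29,870.0000
P = D₁/(r − g) ⇒ r = D₁/P + g = £29,870.0000/£463,738.82 + 0.03 = 0.064411 + 0.03 = 0.094411

9.44%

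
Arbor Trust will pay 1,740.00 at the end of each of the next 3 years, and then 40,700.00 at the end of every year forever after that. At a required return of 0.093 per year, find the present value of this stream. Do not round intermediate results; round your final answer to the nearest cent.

339540.08

PV of 3-year annuity: 1,740.00 × [1 − (1+0.093)^−3] / 0.093 = 4381.00962
Perpetuity value at year 3: 40,700.00 / 0.093 = 437634.40860
PV of perpetuity: 437634.40860 / (1+0.093)^3 = 335159.06857
Total PV = 4381.00962 + 335159.06857 = 339540.07820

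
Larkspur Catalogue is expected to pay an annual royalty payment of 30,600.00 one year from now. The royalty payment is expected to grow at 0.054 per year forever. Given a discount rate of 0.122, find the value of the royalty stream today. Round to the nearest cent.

Growing perpetuity: P = D₁ / (r − g) = 30,600.0000 / (0.122 − 0.054) = 450,000.00

450000.00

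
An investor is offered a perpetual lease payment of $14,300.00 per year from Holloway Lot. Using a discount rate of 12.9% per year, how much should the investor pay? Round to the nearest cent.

Level perpetuity: PV = C / r = $14,300.00 / 0.129 = $110,852.71

$110852.71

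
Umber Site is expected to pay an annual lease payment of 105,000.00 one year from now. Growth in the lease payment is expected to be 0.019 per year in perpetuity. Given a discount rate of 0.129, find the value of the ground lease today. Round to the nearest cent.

954545.45

Growing perpetuity: P = D₁ / (r − g) = 105,000.0000 / (0.129 − 0.019) = 954,545.45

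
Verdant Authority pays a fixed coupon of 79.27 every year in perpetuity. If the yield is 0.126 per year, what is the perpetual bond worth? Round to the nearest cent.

Level perpetuity: PV = C / r = 79.27 / 0.126 = 629.13

629.13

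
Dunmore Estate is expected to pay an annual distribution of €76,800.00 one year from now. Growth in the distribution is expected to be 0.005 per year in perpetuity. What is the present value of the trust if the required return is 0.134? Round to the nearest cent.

Growing perpetuity: P = D₁ / (r − g) = €76,800.0000 / (0.134 − 0.005) = €595,348.84

€595348.84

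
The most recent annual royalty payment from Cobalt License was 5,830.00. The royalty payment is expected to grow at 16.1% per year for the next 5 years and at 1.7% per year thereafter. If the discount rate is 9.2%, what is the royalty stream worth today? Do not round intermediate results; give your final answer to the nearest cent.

142556.89

D_1 = 6768.63000
D_2 = 7858.37943
D_3 = 9123.57852
D_4 = 10592.47466
D_5 = 12297.86308
Terminal value at year 5: TV = D_5×(1+g_2)/(r−g_2) = 12506.92675/0.075 = 166759.02336
P_0 = D_1/(1+r)^1 + D_2/(1+r)^2 + D_3/(1+r)^3 + D_4/(1+r)^4 + D_5/(1+r)^5 + TV/(1+r)^5
    = 6198.37912 + 6590.03494 + 7006.43825 + 7449.15276 + 7919.84098 + 107393.04369 = 142556.88974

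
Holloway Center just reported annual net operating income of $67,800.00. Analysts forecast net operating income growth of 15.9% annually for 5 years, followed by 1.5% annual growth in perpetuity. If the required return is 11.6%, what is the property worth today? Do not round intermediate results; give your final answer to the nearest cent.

D_1 = 78580.20000
D_2 = 91074.45180
D_3 = 105555.28964
D_4 = 122338.58069
D_5 = 141790.41502
Terminal value at year 5: TV = D_5×(1+g_2)/(r−g_2) = 143917.27124/0.101 = 1424923.47765
P_0 = D_1/(1+r)^1 + D_2/(1+r)^2 + D_3/(1+r)^3 + D_4/(1+r)^4 + D_5/(1+r)^5 + TV/(1+r)^5
    = 70412.36559 + 73125.38685 + 75942.94207 + 78869.05902 + 81907.92061 + 823134.05366 = 1203391.72780

$1203391.73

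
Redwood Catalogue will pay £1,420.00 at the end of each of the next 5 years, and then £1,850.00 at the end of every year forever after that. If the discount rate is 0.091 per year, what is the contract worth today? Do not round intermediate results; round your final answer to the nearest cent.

PV of 5-year annuity: £1,420.00 × [1 − (1+0.091)^−5] / 0.091 = 5509.00332
Perpetuity value at year 5: £1,850.00 / 0.091 = 20329.67033
PV of perpetuity: 20329.67033 / (1+0.091)^5 = 13152.44769
Total PV = 5509.00332 + 13152.44769 = 18661.45101

£18661.45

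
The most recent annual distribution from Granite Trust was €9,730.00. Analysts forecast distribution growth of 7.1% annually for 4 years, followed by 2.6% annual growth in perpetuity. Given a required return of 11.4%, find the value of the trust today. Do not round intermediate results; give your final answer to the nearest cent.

€132222.26

D_1 = 10420.83000
D_2 = 11160.70893
D_3 = 11953.11926
D_4 = 12801.79073
Terminal value at year 4: TV = D_4×(1+g_2)/(r−g_2) = 13134.63729/0.088 = 149257.24194
P_0 = D_1/(1+r)^1 + D_2/(1+r)^2 + D_3/(1+r)^3 + D_4/(1+r)^4 + TV/(1+r)^4
    = 9354.42549 + 8993.34803 + 8646.20802 + 8312.46750 + 96915.81425 = 132222.26329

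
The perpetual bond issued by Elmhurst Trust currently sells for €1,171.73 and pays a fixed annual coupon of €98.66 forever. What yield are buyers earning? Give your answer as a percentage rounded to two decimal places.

P = C/r ⇒ r = C/P = €98.66/€1,171.73 = 0.084200

8.42%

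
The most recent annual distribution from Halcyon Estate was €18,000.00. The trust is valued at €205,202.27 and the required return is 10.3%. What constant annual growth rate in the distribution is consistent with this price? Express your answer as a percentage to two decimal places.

P = D₀(1+g)/(r−g) ⇒ P(r−g) = D₀(1+g) ⇒ g(P+D₀) = P·r − D₀
g = (P·r − D₀)/(P + D₀) = (€205,202.27×0.103 − €18,000.00) / (€205,202.27 + €18,000.00) = 0.014049

1.40%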